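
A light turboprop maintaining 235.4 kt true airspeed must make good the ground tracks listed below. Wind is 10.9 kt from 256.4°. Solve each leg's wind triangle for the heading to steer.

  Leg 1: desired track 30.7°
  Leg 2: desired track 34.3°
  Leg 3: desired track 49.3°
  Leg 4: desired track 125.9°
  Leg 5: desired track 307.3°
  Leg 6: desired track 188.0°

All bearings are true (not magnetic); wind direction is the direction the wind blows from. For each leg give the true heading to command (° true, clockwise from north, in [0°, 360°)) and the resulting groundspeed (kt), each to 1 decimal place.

Leg 1: desired track 30.7°; wind correction -1.9° → command heading 28.8°, groundspeed 242.9 kt
Leg 2: desired track 34.3°; wind correction -1.8° → command heading 32.5°, groundspeed 243.4 kt
Leg 3: desired track 49.3°; wind correction -1.2° → command heading 48.1°, groundspeed 245.1 kt
Leg 4: desired track 125.9°; wind correction +2.0° → command heading 127.9°, groundspeed 242.3 kt
Leg 5: desired track 307.3°; wind correction -2.1° → command heading 305.2°, groundspeed 228.4 kt
Leg 6: desired track 188.0°; wind correction +2.5° → command heading 190.5°, groundspeed 231.2 kt

Leg 1: heading=28.8°, groundspeed=242.9 kt
Leg 2: heading=32.5°, groundspeed=243.4 kt
Leg 3: heading=48.1°, groundspeed=245.1 kt
Leg 4: heading=127.9°, groundspeed=242.3 kt
Leg 5: heading=305.2°, groundspeed=228.4 kt
Leg 6: heading=190.5°, groundspeed=231.2 kt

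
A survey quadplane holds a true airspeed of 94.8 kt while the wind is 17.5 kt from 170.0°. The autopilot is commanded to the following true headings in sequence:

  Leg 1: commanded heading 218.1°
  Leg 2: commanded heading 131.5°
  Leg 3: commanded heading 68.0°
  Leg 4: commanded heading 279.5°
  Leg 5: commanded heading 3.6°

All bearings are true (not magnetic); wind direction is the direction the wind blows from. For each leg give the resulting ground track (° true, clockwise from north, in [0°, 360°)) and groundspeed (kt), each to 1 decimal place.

Leg 1: track=227.0°, groundspeed=84.1 kt
Leg 2: track=123.8°, groundspeed=81.8 kt
Leg 3: track=58.1°, groundspeed=99.9 kt
Leg 4: track=288.8°, groundspeed=102.0 kt
Leg 5: track=1.5°, groundspeed=111.9 kt

Leg 1: heading 218.1°; drift +8.9° → track 227.0°, groundspeed 84.1 kt
Leg 2: heading 131.5°; drift -7.7° → track 123.8°, groundspeed 81.8 kt
Leg 3: heading 68.0°; drift -9.9° → track 58.1°, groundspeed 99.9 kt
Leg 4: heading 279.5°; drift +9.3° → track 288.8°, groundspeed 102.0 kt
Leg 5: heading 3.6°; drift -2.1° → track 1.5°, groundspeed 111.9 kt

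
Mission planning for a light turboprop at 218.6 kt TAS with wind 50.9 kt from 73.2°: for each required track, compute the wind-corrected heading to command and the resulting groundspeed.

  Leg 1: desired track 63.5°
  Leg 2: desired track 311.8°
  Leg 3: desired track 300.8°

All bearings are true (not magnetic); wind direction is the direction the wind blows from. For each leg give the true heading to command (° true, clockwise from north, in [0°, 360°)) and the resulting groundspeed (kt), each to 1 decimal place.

Leg 1: desired track 63.5°; wind correction +2.2° → command heading 65.7°, groundspeed 168.3 kt
Leg 2: desired track 311.8°; wind correction +11.5° → command heading 323.3°, groundspeed 240.8 kt
Leg 3: desired track 300.8°; wind correction +9.9° → command heading 310.7°, groundspeed 249.7 kt

Leg 1: heading=65.7°, groundspeed=168.3 kt
Leg 2: heading=323.3°, groundspeed=240.8 kt
Leg 3: heading=310.7°, groundspeed=249.7 kt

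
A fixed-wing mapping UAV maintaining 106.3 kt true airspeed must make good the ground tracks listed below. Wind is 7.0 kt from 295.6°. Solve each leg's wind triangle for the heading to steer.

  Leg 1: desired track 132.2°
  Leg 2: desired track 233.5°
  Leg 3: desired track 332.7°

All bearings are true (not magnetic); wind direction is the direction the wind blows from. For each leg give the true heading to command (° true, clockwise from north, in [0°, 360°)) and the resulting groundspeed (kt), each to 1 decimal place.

Leg 1: desired track 132.2°; wind correction +1.1° → command heading 133.3°, groundspeed 113.0 kt
Leg 2: desired track 233.5°; wind correction +3.3° → command heading 236.8°, groundspeed 102.8 kt
Leg 3: desired track 332.7°; wind correction -2.3° → command heading 330.4°, groundspeed 100.6 kt

Leg 1: heading=133.3°, groundspeed=113.0 kt
Leg 2: heading=236.8°, groundspeed=102.8 kt
Leg 3: heading=330.4°, groundspeed=100.6 kt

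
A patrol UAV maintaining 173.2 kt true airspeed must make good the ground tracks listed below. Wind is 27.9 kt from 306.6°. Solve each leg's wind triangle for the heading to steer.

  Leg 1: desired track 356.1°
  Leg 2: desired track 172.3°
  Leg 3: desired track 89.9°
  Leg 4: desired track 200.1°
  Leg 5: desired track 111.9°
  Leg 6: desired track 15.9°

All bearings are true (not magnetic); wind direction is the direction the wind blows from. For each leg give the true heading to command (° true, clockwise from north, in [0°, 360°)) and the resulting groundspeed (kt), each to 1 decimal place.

Leg 1: heading=349.1°, groundspeed=153.8 kt
Leg 2: heading=178.9°, groundspeed=191.5 kt
Leg 3: heading=84.4°, groundspeed=194.8 kt
Leg 4: heading=209.0°, groundspeed=179.0 kt
Leg 5: heading=109.6°, groundspeed=200.0 kt
Leg 6: heading=7.2°, groundspeed=161.4 kt

Leg 1: desired track 356.1°; wind correction -7.0° → command heading 349.1°, groundspeed 153.8 kt
Leg 2: desired track 172.3°; wind correction +6.6° → command heading 178.9°, groundspeed 191.5 kt
Leg 3: desired track 89.9°; wind correction -5.5° → command heading 84.4°, groundspeed 194.8 kt
Leg 4: desired track 200.1°; wind correction +8.9° → command heading 209.0°, groundspeed 179.0 kt
Leg 5: desired track 111.9°; wind correction -2.3° → command heading 109.6°, groundspeed 200.0 kt
Leg 6: desired track 15.9°; wind correction -8.7° → command heading 7.2°, groundspeed 161.4 kt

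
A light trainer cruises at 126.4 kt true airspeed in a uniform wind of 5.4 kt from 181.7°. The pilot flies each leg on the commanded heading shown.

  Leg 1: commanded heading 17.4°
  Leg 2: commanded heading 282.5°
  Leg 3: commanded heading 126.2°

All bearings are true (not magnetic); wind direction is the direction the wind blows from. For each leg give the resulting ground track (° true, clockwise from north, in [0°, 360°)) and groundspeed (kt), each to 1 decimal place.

Leg 1: heading 17.4°; drift -0.6° → track 16.8°, groundspeed 131.6 kt
Leg 2: heading 282.5°; drift +2.4° → track 284.9°, groundspeed 127.5 kt
Leg 3: heading 126.2°; drift -2.1° → track 124.1°, groundspeed 123.4 kt

Leg 1: track=16.8°, groundspeed=131.6 kt
Leg 2: track=284.9°, groundspeed=127.5 kt
Leg 3: track=124.1°, groundspeed=123.4 kt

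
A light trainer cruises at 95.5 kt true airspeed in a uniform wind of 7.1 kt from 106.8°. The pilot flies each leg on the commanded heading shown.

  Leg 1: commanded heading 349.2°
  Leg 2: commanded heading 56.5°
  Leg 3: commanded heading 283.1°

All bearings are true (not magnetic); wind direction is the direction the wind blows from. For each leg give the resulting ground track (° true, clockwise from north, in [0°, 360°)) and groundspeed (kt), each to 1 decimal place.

Leg 1: track=345.6°, groundspeed=99.0 kt
Leg 2: track=53.1°, groundspeed=91.1 kt
Leg 3: track=283.4°, groundspeed=102.6 kt

Leg 1: heading 349.2°; drift -3.6° → track 345.6°, groundspeed 99.0 kt
Leg 2: heading 56.5°; drift -3.4° → track 53.1°, groundspeed 91.1 kt
Leg 3: heading 283.1°; drift +0.3° → track 283.4°, groundspeed 102.6 kt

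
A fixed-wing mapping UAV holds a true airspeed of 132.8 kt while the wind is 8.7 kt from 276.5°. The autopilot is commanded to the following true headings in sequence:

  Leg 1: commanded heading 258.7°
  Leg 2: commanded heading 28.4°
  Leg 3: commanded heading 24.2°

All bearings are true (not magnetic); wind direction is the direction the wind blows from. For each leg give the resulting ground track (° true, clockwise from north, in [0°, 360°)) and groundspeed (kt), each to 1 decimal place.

Leg 1: track=257.5°, groundspeed=124.5 kt
Leg 2: track=31.8°, groundspeed=136.3 kt
Leg 3: track=27.7°, groundspeed=135.7 kt

Leg 1: heading 258.7°; drift -1.2° → track 257.5°, groundspeed 124.5 kt
Leg 2: heading 28.4°; drift +3.4° → track 31.8°, groundspeed 136.3 kt
Leg 3: heading 24.2°; drift +3.5° → track 27.7°, groundspeed 135.7 kt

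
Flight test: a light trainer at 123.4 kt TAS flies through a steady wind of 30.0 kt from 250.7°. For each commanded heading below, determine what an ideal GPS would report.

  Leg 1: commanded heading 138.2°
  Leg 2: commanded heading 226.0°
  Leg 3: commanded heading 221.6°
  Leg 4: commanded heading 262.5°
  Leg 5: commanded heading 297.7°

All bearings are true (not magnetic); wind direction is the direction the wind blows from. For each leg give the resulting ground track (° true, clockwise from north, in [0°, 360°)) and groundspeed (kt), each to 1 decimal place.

Leg 1: track=126.6°, groundspeed=137.7 kt
Leg 2: track=218.6°, groundspeed=97.0 kt
Leg 3: track=213.1°, groundspeed=98.3 kt
Leg 4: track=266.2°, groundspeed=94.2 kt
Leg 5: track=309.7°, groundspeed=105.3 kt

Leg 1: heading 138.2°; drift -11.6° → track 126.6°, groundspeed 137.7 kt
Leg 2: heading 226.0°; drift -7.4° → track 218.6°, groundspeed 97.0 kt
Leg 3: heading 221.6°; drift -8.5° → track 213.1°, groundspeed 98.3 kt
Leg 4: heading 262.5°; drift +3.7° → track 266.2°, groundspeed 94.2 kt
Leg 5: heading 297.7°; drift +12.0° → track 309.7°, groundspeed 105.3 kt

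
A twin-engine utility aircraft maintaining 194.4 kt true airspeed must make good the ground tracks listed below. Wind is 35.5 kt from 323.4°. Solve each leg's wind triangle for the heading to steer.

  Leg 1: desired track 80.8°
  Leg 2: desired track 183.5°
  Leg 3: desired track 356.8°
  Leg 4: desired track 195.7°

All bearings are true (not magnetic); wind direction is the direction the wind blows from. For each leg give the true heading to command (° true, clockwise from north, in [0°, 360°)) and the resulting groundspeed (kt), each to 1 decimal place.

Leg 1: heading=71.5°, groundspeed=208.2 kt
Leg 2: heading=190.3°, groundspeed=220.2 kt
Leg 3: heading=351.0°, groundspeed=163.8 kt
Leg 4: heading=204.0°, groundspeed=214.1 kt

Leg 1: desired track 80.8°; wind correction -9.3° → command heading 71.5°, groundspeed 208.2 kt
Leg 2: desired track 183.5°; wind correction +6.8° → command heading 190.3°, groundspeed 220.2 kt
Leg 3: desired track 356.8°; wind correction -5.8° → command heading 351.0°, groundspeed 163.8 kt
Leg 4: desired track 195.7°; wind correction +8.3° → command heading 204.0°, groundspeed 214.1 kt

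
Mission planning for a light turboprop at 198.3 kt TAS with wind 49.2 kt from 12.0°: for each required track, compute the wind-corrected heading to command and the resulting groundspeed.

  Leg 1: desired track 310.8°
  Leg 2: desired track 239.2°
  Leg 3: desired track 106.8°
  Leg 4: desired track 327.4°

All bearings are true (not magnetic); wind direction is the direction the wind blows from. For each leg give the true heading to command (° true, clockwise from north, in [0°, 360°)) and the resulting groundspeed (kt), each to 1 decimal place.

Leg 1: heading=323.4°, groundspeed=169.9 kt
Leg 2: heading=249.7°, groundspeed=228.4 kt
Leg 3: heading=92.5°, groundspeed=196.3 kt
Leg 4: heading=337.4°, groundspeed=160.2 kt

Leg 1: desired track 310.8°; wind correction +12.6° → command heading 323.4°, groundspeed 169.9 kt
Leg 2: desired track 239.2°; wind correction +10.5° → command heading 249.7°, groundspeed 228.4 kt
Leg 3: desired track 106.8°; wind correction -14.3° → command heading 92.5°, groundspeed 196.3 kt
Leg 4: desired track 327.4°; wind correction +10.0° → command heading 337.4°, groundspeed 160.2 kt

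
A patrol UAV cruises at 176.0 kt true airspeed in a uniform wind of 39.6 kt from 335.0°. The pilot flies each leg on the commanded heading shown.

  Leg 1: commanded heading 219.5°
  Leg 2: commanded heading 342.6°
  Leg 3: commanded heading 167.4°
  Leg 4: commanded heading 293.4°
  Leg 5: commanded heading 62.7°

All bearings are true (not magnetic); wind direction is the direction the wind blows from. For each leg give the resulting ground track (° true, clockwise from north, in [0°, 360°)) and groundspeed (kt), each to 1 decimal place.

Leg 1: track=209.0°, groundspeed=196.3 kt
Leg 2: track=344.8°, groundspeed=136.8 kt
Leg 3: track=165.1°, groundspeed=214.8 kt
Leg 4: track=283.2°, groundspeed=148.7 kt
Leg 5: track=75.5°, groundspeed=178.8 kt

Leg 1: heading 219.5°; drift -10.5° → track 209.0°, groundspeed 196.3 kt
Leg 2: heading 342.6°; drift +2.2° → track 344.8°, groundspeed 136.8 kt
Leg 3: heading 167.4°; drift -2.3° → track 165.1°, groundspeed 214.8 kt
Leg 4: heading 293.4°; drift -10.2° → track 283.2°, groundspeed 148.7 kt
Leg 5: heading 62.7°; drift +12.8° → track 75.5°, groundspeed 178.8 kt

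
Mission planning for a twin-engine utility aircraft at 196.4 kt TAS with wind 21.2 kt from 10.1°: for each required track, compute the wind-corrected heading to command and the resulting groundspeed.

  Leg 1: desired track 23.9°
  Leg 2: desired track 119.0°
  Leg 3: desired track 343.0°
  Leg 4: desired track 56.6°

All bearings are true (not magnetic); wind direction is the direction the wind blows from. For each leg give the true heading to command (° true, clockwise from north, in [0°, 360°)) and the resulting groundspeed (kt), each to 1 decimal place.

Leg 1: heading=22.4°, groundspeed=175.7 kt
Leg 2: heading=113.1°, groundspeed=202.2 kt
Leg 3: heading=345.8°, groundspeed=177.3 kt
Leg 4: heading=52.1°, groundspeed=181.2 kt

Leg 1: desired track 23.9°; wind correction -1.5° → command heading 22.4°, groundspeed 175.7 kt
Leg 2: desired track 119.0°; wind correction -5.9° → command heading 113.1°, groundspeed 202.2 kt
Leg 3: desired track 343.0°; wind correction +2.8° → command heading 345.8°, groundspeed 177.3 kt
Leg 4: desired track 56.6°; wind correction -4.5° → command heading 52.1°, groundspeed 181.2 kt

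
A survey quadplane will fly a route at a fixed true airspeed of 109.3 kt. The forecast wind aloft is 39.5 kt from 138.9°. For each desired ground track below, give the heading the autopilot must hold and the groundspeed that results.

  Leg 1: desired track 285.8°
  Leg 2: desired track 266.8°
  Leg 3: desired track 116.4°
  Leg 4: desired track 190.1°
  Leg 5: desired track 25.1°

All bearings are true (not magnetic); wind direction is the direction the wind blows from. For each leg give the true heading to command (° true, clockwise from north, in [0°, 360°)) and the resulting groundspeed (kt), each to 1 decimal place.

Leg 1: heading=274.4°, groundspeed=140.2 kt
Leg 2: heading=250.2°, groundspeed=129.0 kt
Leg 3: heading=124.3°, groundspeed=71.8 kt
Leg 4: heading=173.7°, groundspeed=80.1 kt
Leg 5: heading=44.4°, groundspeed=119.1 kt

Leg 1: desired track 285.8°; wind correction -11.4° → command heading 274.4°, groundspeed 140.2 kt
Leg 2: desired track 266.8°; wind correction -16.6° → command heading 250.2°, groundspeed 129.0 kt
Leg 3: desired track 116.4°; wind correction +7.9° → command heading 124.3°, groundspeed 71.8 kt
Leg 4: desired track 190.1°; wind correction -16.4° → command heading 173.7°, groundspeed 80.1 kt
Leg 5: desired track 25.1°; wind correction +19.3° → command heading 44.4°, groundspeed 119.1 kt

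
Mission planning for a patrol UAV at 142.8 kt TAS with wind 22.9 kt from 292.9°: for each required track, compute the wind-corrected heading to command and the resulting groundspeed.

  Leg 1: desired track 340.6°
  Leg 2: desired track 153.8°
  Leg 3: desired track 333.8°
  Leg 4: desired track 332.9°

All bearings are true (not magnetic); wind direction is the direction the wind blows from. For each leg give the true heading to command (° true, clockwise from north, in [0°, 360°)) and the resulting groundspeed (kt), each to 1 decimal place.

Leg 1: desired track 340.6°; wind correction -6.8° → command heading 333.8°, groundspeed 126.4 kt
Leg 2: desired track 153.8°; wind correction +6.0° → command heading 159.8°, groundspeed 159.3 kt
Leg 3: desired track 333.8°; wind correction -6.0° → command heading 327.8°, groundspeed 124.7 kt
Leg 4: desired track 332.9°; wind correction -5.9° → command heading 327.0°, groundspeed 124.5 kt

Leg 1: heading=333.8°, groundspeed=126.4 kt
Leg 2: heading=159.8°, groundspeed=159.3 kt
Leg 3: heading=327.8°, groundspeed=124.7 kt
Leg 4: heading=327.0°, groundspeed=124.5 kt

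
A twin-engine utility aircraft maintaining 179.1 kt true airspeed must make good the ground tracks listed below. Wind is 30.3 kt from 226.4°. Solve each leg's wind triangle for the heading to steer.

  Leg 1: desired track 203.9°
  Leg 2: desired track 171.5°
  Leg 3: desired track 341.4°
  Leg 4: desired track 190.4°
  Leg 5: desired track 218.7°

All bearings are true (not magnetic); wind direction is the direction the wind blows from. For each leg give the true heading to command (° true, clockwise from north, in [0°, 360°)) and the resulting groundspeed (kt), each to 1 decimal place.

Leg 1: heading=207.6°, groundspeed=150.7 kt
Leg 2: heading=179.5°, groundspeed=160.0 kt
Leg 3: heading=332.6°, groundspeed=189.8 kt
Leg 4: heading=196.1°, groundspeed=153.7 kt
Leg 5: heading=220.0°, groundspeed=149.0 kt

Leg 1: desired track 203.9°; wind correction +3.7° → command heading 207.6°, groundspeed 150.7 kt
Leg 2: desired track 171.5°; wind correction +8.0° → command heading 179.5°, groundspeed 160.0 kt
Leg 3: desired track 341.4°; wind correction -8.8° → command heading 332.6°, groundspeed 189.8 kt
Leg 4: desired track 190.4°; wind correction +5.7° → command heading 196.1°, groundspeed 153.7 kt
Leg 5: desired track 218.7°; wind correction +1.3° → command heading 220.0°, groundspeed 149.0 kt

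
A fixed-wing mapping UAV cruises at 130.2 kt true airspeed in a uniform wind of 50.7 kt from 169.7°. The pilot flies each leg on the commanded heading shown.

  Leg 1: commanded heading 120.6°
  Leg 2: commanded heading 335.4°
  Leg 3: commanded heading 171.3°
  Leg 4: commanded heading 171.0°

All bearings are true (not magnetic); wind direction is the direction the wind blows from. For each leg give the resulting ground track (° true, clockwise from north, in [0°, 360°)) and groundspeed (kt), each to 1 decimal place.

Leg 1: heading 120.6°; drift -21.6° → track 99.0°, groundspeed 104.3 kt
Leg 2: heading 335.4°; drift +4.0° → track 339.4°, groundspeed 179.8 kt
Leg 3: heading 171.3°; drift +1.0° → track 172.3°, groundspeed 79.5 kt
Leg 4: heading 171.0°; drift +0.8° → track 171.8°, groundspeed 79.5 kt

Leg 1: track=99.0°, groundspeed=104.3 kt
Leg 2: track=339.4°, groundspeed=179.8 kt
Leg 3: track=172.3°, groundspeed=79.5 kt
Leg 4: track=171.8°, groundspeed=79.5 kt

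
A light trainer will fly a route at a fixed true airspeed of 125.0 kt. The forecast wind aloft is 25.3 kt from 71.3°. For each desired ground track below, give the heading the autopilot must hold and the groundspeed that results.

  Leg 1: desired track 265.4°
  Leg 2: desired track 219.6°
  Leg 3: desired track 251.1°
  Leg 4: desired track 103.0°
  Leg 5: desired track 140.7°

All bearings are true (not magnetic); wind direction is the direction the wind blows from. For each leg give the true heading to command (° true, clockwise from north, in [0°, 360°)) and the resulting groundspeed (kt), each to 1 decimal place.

Leg 1: desired track 265.4°; wind correction +2.8° → command heading 268.2°, groundspeed 149.4 kt
Leg 2: desired track 219.6°; wind correction -6.1° → command heading 213.5°, groundspeed 145.8 kt
Leg 3: desired track 251.1°; wind correction +0.0° → command heading 251.1°, groundspeed 150.3 kt
Leg 4: desired track 103.0°; wind correction -6.1° → command heading 96.9°, groundspeed 102.8 kt
Leg 5: desired track 140.7°; wind correction -10.9° → command heading 129.8°, groundspeed 113.8 kt

Leg 1: heading=268.2°, groundspeed=149.4 kt
Leg 2: heading=213.5°, groundspeed=145.8 kt
Leg 3: heading=251.1°, groundspeed=150.3 kt
Leg 4: heading=96.9°, groundspeed=102.8 kt
Leg 5: heading=129.8°, groundspeed=113.8 kt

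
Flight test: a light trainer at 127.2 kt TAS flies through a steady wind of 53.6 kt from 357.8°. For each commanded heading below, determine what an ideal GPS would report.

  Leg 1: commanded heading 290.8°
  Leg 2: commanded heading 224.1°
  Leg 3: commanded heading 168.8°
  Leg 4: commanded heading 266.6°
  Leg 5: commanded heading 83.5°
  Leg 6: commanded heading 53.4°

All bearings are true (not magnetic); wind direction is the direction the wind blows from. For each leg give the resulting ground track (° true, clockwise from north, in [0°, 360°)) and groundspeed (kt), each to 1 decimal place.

Leg 1: heading 290.8°; drift -24.9° → track 265.9°, groundspeed 117.2 kt
Leg 2: heading 224.1°; drift -13.3° → track 210.8°, groundspeed 168.7 kt
Leg 3: heading 168.8°; drift +2.7° → track 171.5°, groundspeed 180.3 kt
Leg 4: heading 266.6°; drift -22.7° → track 243.9°, groundspeed 139.1 kt
Leg 5: heading 83.5°; drift +23.5° → track 107.0°, groundspeed 134.3 kt
Leg 6: heading 53.4°; drift +24.5° → track 77.9°, groundspeed 106.5 kt

Leg 1: track=265.9°, groundspeed=117.2 kt
Leg 2: track=210.8°, groundspeed=168.7 kt
Leg 3: track=171.5°, groundspeed=180.3 kt
Leg 4: track=243.9°, groundspeed=139.1 kt
Leg 5: track=107.0°, groundspeed=134.3 kt
Leg 6: track=77.9°, groundspeed=106.5 kt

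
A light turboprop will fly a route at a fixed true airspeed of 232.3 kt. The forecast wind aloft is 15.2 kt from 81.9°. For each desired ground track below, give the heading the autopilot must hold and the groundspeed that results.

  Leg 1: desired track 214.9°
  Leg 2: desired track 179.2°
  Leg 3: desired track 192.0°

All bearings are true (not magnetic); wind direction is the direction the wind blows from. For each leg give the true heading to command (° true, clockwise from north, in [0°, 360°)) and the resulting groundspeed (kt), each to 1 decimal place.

Leg 1: heading=212.2°, groundspeed=242.4 kt
Leg 2: heading=175.5°, groundspeed=233.7 kt
Leg 3: heading=188.5°, groundspeed=237.1 kt

Leg 1: desired track 214.9°; wind correction -2.7° → command heading 212.2°, groundspeed 242.4 kt
Leg 2: desired track 179.2°; wind correction -3.7° → command heading 175.5°, groundspeed 233.7 kt
Leg 3: desired track 192.0°; wind correction -3.5° → command heading 188.5°, groundspeed 237.1 kt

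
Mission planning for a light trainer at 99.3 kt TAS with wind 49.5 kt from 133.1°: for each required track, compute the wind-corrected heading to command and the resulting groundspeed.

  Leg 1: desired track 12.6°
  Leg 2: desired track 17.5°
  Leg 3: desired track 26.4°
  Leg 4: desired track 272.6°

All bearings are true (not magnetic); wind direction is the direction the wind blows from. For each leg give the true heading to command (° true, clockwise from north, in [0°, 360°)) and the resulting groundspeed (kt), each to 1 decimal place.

Leg 1: desired track 12.6°; wind correction +25.4° → command heading 38.0°, groundspeed 114.8 kt
Leg 2: desired track 17.5°; wind correction +26.7° → command heading 44.2°, groundspeed 110.1 kt
Leg 3: desired track 26.4°; wind correction +28.5° → command heading 54.9°, groundspeed 101.5 kt
Leg 4: desired track 272.6°; wind correction -18.9° → command heading 253.7°, groundspeed 131.6 kt

Leg 1: heading=38.0°, groundspeed=114.8 kt
Leg 2: heading=44.2°, groundspeed=110.1 kt
Leg 3: heading=54.9°, groundspeed=101.5 kt
Leg 4: heading=253.7°, groundspeed=131.6 kt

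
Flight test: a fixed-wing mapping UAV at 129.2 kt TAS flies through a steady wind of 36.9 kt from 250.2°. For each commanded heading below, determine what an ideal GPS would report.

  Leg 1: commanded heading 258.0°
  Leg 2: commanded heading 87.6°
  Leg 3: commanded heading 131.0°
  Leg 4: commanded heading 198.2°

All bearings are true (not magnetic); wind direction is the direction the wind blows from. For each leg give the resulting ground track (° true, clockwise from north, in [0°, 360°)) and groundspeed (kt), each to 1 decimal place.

Leg 1: track=261.1°, groundspeed=92.8 kt
Leg 2: track=83.8°, groundspeed=164.8 kt
Leg 3: track=118.7°, groundspeed=150.7 kt
Leg 4: track=182.9°, groundspeed=110.4 kt

Leg 1: heading 258.0°; drift +3.1° → track 261.1°, groundspeed 92.8 kt
Leg 2: heading 87.6°; drift -3.8° → track 83.8°, groundspeed 164.8 kt
Leg 3: heading 131.0°; drift -12.3° → track 118.7°, groundspeed 150.7 kt
Leg 4: heading 198.2°; drift -15.3° → track 182.9°, groundspeed 110.4 kt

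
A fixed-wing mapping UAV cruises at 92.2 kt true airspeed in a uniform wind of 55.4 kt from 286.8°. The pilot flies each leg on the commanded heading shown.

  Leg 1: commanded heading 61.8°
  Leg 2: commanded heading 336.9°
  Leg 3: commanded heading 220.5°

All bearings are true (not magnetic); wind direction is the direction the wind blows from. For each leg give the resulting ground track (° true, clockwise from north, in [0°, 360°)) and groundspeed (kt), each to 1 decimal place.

Leg 1: track=78.4°, groundspeed=137.1 kt
Leg 2: track=13.8°, groundspeed=70.8 kt
Leg 3: track=184.5°, groundspeed=86.4 kt

Leg 1: heading 61.8°; drift +16.6° → track 78.4°, groundspeed 137.1 kt
Leg 2: heading 336.9°; drift +36.9° → track 13.8°, groundspeed 70.8 kt
Leg 3: heading 220.5°; drift -36.0° → track 184.5°, groundspeed 86.4 kt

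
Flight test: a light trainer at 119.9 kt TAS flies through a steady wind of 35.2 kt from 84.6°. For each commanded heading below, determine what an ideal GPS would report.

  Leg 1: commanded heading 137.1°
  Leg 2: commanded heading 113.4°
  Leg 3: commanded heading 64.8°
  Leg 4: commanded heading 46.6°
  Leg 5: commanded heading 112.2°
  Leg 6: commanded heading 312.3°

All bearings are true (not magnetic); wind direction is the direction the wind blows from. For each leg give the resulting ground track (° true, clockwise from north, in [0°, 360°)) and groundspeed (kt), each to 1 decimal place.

Leg 1: heading 137.1°; drift +15.8° → track 152.9°, groundspeed 102.4 kt
Leg 2: heading 113.4°; drift +10.8° → track 124.2°, groundspeed 90.7 kt
Leg 3: heading 64.8°; drift -7.8° → track 57.0°, groundspeed 87.6 kt
Leg 4: heading 46.6°; drift -13.2° → track 33.4°, groundspeed 94.7 kt
Leg 5: heading 112.2°; drift +10.4° → track 122.6°, groundspeed 90.2 kt
Leg 6: heading 312.3°; drift -10.3° → track 302.0°, groundspeed 145.9 kt

Leg 1: track=152.9°, groundspeed=102.4 kt
Leg 2: track=124.2°, groundspeed=90.7 kt
Leg 3: track=57.0°, groundspeed=87.6 kt
Leg 4: track=33.4°, groundspeed=94.7 kt
Leg 5: track=122.6°, groundspeed=90.2 kt
Leg 6: track=302.0°, groundspeed=145.9 kt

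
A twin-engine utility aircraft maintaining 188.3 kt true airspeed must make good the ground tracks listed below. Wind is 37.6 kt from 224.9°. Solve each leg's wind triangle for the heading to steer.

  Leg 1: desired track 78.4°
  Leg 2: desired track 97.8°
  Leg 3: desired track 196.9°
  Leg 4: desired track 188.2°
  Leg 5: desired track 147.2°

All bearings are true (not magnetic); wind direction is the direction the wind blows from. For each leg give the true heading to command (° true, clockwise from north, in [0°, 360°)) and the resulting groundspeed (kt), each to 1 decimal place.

Leg 1: heading=84.7°, groundspeed=218.5 kt
Leg 2: heading=107.0°, groundspeed=208.6 kt
Leg 3: heading=202.3°, groundspeed=154.3 kt
Leg 4: heading=195.1°, groundspeed=156.8 kt
Leg 5: heading=158.5°, groundspeed=176.7 kt

Leg 1: desired track 78.4°; wind correction +6.3° → command heading 84.7°, groundspeed 218.5 kt
Leg 2: desired track 97.8°; wind correction +9.2° → command heading 107.0°, groundspeed 208.6 kt
Leg 3: desired track 196.9°; wind correction +5.4° → command heading 202.3°, groundspeed 154.3 kt
Leg 4: desired track 188.2°; wind correction +6.9° → command heading 195.1°, groundspeed 156.8 kt
Leg 5: desired track 147.2°; wind correction +11.3° → command heading 158.5°, groundspeed 176.7 kt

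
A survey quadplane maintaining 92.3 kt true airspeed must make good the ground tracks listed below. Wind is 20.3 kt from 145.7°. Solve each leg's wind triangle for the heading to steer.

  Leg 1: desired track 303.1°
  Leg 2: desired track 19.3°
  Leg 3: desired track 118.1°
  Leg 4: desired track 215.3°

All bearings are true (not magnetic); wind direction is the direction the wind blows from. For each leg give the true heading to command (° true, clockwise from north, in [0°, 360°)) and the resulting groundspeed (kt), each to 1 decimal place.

Leg 1: desired track 303.1°; wind correction -4.8° → command heading 298.3°, groundspeed 110.7 kt
Leg 2: desired track 19.3°; wind correction +10.2° → command heading 29.5°, groundspeed 102.9 kt
Leg 3: desired track 118.1°; wind correction +5.8° → command heading 123.9°, groundspeed 73.8 kt
Leg 4: desired track 215.3°; wind correction -11.9° → command heading 203.4°, groundspeed 83.2 kt

Leg 1: heading=298.3°, groundspeed=110.7 kt
Leg 2: heading=29.5°, groundspeed=102.9 kt
Leg 3: heading=123.9°, groundspeed=73.8 kt
Leg 4: heading=203.4°, groundspeed=83.2 kt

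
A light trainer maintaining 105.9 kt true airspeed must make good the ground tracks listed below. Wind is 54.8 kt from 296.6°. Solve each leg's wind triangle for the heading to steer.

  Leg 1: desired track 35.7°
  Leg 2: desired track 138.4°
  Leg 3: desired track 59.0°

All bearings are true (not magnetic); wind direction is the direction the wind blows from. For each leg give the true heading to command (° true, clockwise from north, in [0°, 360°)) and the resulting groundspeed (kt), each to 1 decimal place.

Leg 1: heading=5.0°, groundspeed=99.7 kt
Leg 2: heading=149.5°, groundspeed=154.8 kt
Leg 3: heading=33.1°, groundspeed=124.6 kt

Leg 1: desired track 35.7°; wind correction -30.7° → command heading 5.0°, groundspeed 99.7 kt
Leg 2: desired track 138.4°; wind correction +11.1° → command heading 149.5°, groundspeed 154.8 kt
Leg 3: desired track 59.0°; wind correction -25.9° → command heading 33.1°, groundspeed 124.6 kt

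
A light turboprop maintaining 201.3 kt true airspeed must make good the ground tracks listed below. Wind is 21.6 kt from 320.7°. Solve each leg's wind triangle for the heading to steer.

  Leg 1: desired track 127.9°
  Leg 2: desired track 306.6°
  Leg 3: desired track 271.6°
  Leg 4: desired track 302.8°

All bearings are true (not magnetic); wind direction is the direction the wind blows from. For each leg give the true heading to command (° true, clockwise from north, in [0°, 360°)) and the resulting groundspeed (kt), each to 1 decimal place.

Leg 1: heading=126.5°, groundspeed=222.3 kt
Leg 2: heading=308.1°, groundspeed=180.3 kt
Leg 3: heading=276.3°, groundspeed=186.5 kt
Leg 4: heading=304.7°, groundspeed=180.6 kt

Leg 1: desired track 127.9°; wind correction -1.4° → command heading 126.5°, groundspeed 222.3 kt
Leg 2: desired track 306.6°; wind correction +1.5° → command heading 308.1°, groundspeed 180.3 kt
Leg 3: desired track 271.6°; wind correction +4.7° → command heading 276.3°, groundspeed 186.5 kt
Leg 4: desired track 302.8°; wind correction +1.9° → command heading 304.7°, groundspeed 180.6 kt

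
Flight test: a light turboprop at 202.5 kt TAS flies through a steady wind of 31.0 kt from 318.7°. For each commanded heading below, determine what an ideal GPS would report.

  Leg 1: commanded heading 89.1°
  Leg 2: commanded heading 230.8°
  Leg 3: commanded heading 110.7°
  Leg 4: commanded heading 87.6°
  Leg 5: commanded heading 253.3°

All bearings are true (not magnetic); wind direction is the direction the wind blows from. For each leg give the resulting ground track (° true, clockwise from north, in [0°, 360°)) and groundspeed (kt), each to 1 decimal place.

Leg 1: heading 89.1°; drift +6.1° → track 95.2°, groundspeed 223.8 kt
Leg 2: heading 230.8°; drift -8.7° → track 222.1°, groundspeed 203.7 kt
Leg 3: heading 110.7°; drift +3.6° → track 114.3°, groundspeed 230.3 kt
Leg 4: heading 87.6°; drift +6.2° → track 93.8°, groundspeed 223.3 kt
Leg 5: heading 253.3°; drift -8.5° → track 244.8°, groundspeed 191.7 kt

Leg 1: track=95.2°, groundspeed=223.8 kt
Leg 2: track=222.1°, groundspeed=203.7 kt
Leg 3: track=114.3°, groundspeed=230.3 kt
Leg 4: track=93.8°, groundspeed=223.3 kt
Leg 5: track=244.8°, groundspeed=191.7 kt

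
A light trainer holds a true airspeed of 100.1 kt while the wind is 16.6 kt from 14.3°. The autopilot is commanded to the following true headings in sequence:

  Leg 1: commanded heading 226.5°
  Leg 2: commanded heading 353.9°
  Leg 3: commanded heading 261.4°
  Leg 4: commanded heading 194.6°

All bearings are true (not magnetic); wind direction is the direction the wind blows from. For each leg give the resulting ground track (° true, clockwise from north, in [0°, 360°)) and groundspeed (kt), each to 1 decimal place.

Leg 1: heading 226.5°; drift -4.4° → track 222.1°, groundspeed 114.5 kt
Leg 2: heading 353.9°; drift -3.9° → track 350.0°, groundspeed 84.7 kt
Leg 3: heading 261.4°; drift -8.2° → track 253.2°, groundspeed 107.7 kt
Leg 4: heading 194.6°; drift +0.0° → track 194.6°, groundspeed 116.7 kt

Leg 1: track=222.1°, groundspeed=114.5 kt
Leg 2: track=350.0°, groundspeed=84.7 kt
Leg 3: track=253.2°, groundspeed=107.7 kt
Leg 4: track=194.6°, groundspeed=116.7 kt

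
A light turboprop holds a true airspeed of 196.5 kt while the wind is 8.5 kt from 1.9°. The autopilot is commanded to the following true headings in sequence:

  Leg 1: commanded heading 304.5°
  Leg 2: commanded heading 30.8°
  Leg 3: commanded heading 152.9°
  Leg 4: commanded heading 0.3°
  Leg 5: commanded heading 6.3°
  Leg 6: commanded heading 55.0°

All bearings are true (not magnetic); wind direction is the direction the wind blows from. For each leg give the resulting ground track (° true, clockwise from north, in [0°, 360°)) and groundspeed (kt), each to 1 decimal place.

Leg 1: heading 304.5°; drift -2.1° → track 302.4°, groundspeed 192.1 kt
Leg 2: heading 30.8°; drift +1.2° → track 32.0°, groundspeed 189.1 kt
Leg 3: heading 152.9°; drift +1.2° → track 154.1°, groundspeed 204.0 kt
Leg 4: heading 0.3°; drift -0.1° → track 0.2°, groundspeed 188.0 kt
Leg 5: heading 6.3°; drift +0.2° → track 6.5°, groundspeed 188.0 kt
Leg 6: heading 55.0°; drift +2.0° → track 57.0°, groundspeed 191.5 kt

Leg 1: track=302.4°, groundspeed=192.1 kt
Leg 2: track=32.0°, groundspeed=189.1 kt
Leg 3: track=154.1°, groundspeed=204.0 kt
Leg 4: track=0.2°, groundspeed=188.0 kt
Leg 5: track=6.5°, groundspeed=188.0 kt
Leg 6: track=57.0°, groundspeed=191.5 kt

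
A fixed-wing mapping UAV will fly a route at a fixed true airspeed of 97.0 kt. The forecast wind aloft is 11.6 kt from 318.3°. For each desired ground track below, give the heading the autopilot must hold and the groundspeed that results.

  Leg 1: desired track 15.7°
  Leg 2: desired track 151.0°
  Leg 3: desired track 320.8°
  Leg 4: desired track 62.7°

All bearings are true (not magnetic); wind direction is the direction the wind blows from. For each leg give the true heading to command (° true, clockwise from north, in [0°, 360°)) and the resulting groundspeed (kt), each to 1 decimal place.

Leg 1: heading=9.9°, groundspeed=90.3 kt
Leg 2: heading=152.5°, groundspeed=108.3 kt
Leg 3: heading=320.5°, groundspeed=85.4 kt
Leg 4: heading=56.0°, groundspeed=99.2 kt

Leg 1: desired track 15.7°; wind correction -5.8° → command heading 9.9°, groundspeed 90.3 kt
Leg 2: desired track 151.0°; wind correction +1.5° → command heading 152.5°, groundspeed 108.3 kt
Leg 3: desired track 320.8°; wind correction -0.3° → command heading 320.5°, groundspeed 85.4 kt
Leg 4: desired track 62.7°; wind correction -6.7° → command heading 56.0°, groundspeed 99.2 kt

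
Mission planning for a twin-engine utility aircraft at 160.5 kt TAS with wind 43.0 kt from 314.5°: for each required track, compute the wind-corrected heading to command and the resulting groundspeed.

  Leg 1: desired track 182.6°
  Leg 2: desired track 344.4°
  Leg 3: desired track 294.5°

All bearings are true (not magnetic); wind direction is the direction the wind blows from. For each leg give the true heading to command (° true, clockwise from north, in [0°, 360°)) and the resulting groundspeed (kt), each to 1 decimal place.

Leg 1: desired track 182.6°; wind correction +11.5° → command heading 194.1°, groundspeed 186.0 kt
Leg 2: desired track 344.4°; wind correction -7.7° → command heading 336.7°, groundspeed 121.8 kt
Leg 3: desired track 294.5°; wind correction +5.3° → command heading 299.8°, groundspeed 119.4 kt

Leg 1: heading=194.1°, groundspeed=186.0 kt
Leg 2: heading=336.7°, groundspeed=121.8 kt
Leg 3: heading=299.8°, groundspeed=119.4 kt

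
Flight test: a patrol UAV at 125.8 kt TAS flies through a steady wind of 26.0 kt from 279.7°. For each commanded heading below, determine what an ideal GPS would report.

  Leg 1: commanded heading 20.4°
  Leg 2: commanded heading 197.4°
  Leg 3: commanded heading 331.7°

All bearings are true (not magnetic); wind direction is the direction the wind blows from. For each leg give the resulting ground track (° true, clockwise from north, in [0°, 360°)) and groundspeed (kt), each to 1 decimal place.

Leg 1: heading 20.4°; drift +11.1° → track 31.5°, groundspeed 133.1 kt
Leg 2: heading 197.4°; drift -11.9° → track 185.5°, groundspeed 125.0 kt
Leg 3: heading 331.7°; drift +10.6° → track 342.3°, groundspeed 111.7 kt

Leg 1: track=31.5°, groundspeed=133.1 kt
Leg 2: track=185.5°, groundspeed=125.0 kt
Leg 3: track=342.3°, groundspeed=111.7 kt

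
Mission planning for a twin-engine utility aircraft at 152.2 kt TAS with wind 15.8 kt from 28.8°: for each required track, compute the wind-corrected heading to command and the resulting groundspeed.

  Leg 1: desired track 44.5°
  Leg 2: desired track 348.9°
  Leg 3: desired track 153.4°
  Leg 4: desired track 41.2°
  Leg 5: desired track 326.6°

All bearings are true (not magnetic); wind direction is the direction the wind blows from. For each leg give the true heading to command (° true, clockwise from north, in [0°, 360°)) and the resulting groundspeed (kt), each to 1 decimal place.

Leg 1: heading=42.9°, groundspeed=136.9 kt
Leg 2: heading=352.7°, groundspeed=139.7 kt
Leg 3: heading=148.5°, groundspeed=160.6 kt
Leg 4: heading=39.9°, groundspeed=136.7 kt
Leg 5: heading=331.9°, groundspeed=144.2 kt

Leg 1: desired track 44.5°; wind correction -1.6° → command heading 42.9°, groundspeed 136.9 kt
Leg 2: desired track 348.9°; wind correction +3.8° → command heading 352.7°, groundspeed 139.7 kt
Leg 3: desired track 153.4°; wind correction -4.9° → command heading 148.5°, groundspeed 160.6 kt
Leg 4: desired track 41.2°; wind correction -1.3° → command heading 39.9°, groundspeed 136.7 kt
Leg 5: desired track 326.6°; wind correction +5.3° → command heading 331.9°, groundspeed 144.2 kt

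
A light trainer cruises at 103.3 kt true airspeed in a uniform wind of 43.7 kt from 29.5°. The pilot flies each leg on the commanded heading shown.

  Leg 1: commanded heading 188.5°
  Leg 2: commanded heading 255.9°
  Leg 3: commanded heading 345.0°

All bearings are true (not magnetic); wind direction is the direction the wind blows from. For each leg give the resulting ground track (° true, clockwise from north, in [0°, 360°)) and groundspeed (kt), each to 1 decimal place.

Leg 1: track=194.7°, groundspeed=144.9 kt
Leg 2: track=242.6°, groundspeed=137.1 kt
Leg 3: track=322.0°, groundspeed=78.4 kt

Leg 1: heading 188.5°; drift +6.2° → track 194.7°, groundspeed 144.9 kt
Leg 2: heading 255.9°; drift -13.3° → track 242.6°, groundspeed 137.1 kt
Leg 3: heading 345.0°; drift -23.0° → track 322.0°, groundspeed 78.4 kt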